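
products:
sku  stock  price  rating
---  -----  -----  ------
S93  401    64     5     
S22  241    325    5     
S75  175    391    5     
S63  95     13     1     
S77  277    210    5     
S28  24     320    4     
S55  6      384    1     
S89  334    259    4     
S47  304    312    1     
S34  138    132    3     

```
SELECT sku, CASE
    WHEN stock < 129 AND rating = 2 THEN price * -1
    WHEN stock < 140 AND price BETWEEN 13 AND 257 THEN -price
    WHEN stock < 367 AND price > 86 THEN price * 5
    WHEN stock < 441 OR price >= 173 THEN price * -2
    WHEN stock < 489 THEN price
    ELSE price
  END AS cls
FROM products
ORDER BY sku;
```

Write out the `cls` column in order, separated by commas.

1625, 1600, -132, 1560, 1920, -13, 1955, 1050, 1295, -128

sku=S22: stock < 367 AND price > 86 → 1625
sku=S28: stock < 367 AND price > 86 → 1600
sku=S34: stock < 140 AND price BETWEEN 13 AND 257 → -132
sku=S47: stock < 367 AND price > 86 → 1560
sku=S55: stock < 367 AND price > 86 → 1920
sku=S63: stock < 140 AND price BETWEEN 13 AND 257 → -13
sku=S75: stock < 367 AND price > 86 → 1955
sku=S77: stock < 367 AND price > 86 → 1050
sku=S89: stock < 367 AND price > 86 → 1295
sku=S93: stock < 441 OR price >= 173 → -128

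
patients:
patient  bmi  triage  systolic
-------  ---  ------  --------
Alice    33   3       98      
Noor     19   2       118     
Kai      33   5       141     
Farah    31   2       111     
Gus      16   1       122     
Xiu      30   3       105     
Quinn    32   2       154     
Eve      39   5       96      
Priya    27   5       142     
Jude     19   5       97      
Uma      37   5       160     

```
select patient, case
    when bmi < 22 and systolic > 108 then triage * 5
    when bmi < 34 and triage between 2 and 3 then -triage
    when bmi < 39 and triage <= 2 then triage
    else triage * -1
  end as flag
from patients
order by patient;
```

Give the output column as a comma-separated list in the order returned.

-3, -5, -2, 5, -5, -5, 10, -5, -2, -5, -3

patient=Alice: bmi < 34 and triage between 2 and 3 → -3
patient=Eve: ELSE → -5
patient=Farah: bmi < 34 and triage between 2 and 3 → -2
patient=Gus: bmi < 22 and systolic > 108 → 5
patient=Jude: ELSE → -5
patient=Kai: ELSE → -5
patient=Noor: bmi < 22 and systolic > 108 → 10
patient=Priya: ELSE → -5
patient=Quinn: bmi < 34 and triage between 2 and 3 → -2
patient=Uma: ELSE → -5
patient=Xiu: bmi < 34 and triage between 2 and 3 → -3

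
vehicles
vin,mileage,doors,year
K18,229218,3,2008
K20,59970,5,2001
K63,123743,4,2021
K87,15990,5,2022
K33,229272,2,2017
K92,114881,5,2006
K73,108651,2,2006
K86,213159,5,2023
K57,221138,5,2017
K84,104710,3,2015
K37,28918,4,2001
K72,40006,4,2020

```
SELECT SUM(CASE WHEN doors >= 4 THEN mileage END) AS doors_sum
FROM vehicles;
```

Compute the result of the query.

817805

vin=K18: ✗
vin=K20: ✓ → 59970
vin=K63: ✓ → 123743
vin=K87: ✓ → 15990
vin=K33: ✗
vin=K92: ✓ → 114881
vin=K73: ✗
vin=K86: ✓ → 213159
vin=K57: ✓ → 221138
vin=K84: ✗
vin=K37: ✓ → 28918
vin=K72: ✓ → 40006
doors_sum = 59970 + 123743 + 15990 + 114881 + 213159 + 221138 + 28918 + 40006 = 817805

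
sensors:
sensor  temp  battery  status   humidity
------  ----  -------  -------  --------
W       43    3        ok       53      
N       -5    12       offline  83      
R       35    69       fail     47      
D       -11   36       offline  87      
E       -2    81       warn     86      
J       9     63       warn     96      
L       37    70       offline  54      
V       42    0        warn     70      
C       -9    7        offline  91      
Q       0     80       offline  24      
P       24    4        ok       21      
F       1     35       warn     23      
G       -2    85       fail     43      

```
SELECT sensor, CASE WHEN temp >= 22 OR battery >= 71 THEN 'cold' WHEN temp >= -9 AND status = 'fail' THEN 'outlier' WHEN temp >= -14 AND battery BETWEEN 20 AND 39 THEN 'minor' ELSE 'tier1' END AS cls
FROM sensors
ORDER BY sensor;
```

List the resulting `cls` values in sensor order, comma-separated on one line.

tier1, minor, cold, minor, cold, tier1, cold, tier1, cold, cold, cold, cold, cold

sensor=C: ELSE → tier1
sensor=D: temp >= -14 AND battery BETWEEN 20 AND 39 → minor
sensor=E: temp >= 22 OR battery >= 71 → cold
sensor=F: temp >= -14 AND battery BETWEEN 20 AND 39 → minor
sensor=G: temp >= 22 OR battery >= 71 → cold
sensor=J: ELSE → tier1
sensor=L: temp >= 22 OR battery >= 71 → cold
sensor=N: ELSE → tier1
sensor=P: temp >= 22 OR battery >= 71 → cold
sensor=Q: temp >= 22 OR battery >= 71 → cold
sensor=R: temp >= 22 OR battery >= 71 → cold
sensor=V: temp >= 22 OR battery >= 71 → cold
sensor=W: temp >= 22 OR battery >= 71 → cold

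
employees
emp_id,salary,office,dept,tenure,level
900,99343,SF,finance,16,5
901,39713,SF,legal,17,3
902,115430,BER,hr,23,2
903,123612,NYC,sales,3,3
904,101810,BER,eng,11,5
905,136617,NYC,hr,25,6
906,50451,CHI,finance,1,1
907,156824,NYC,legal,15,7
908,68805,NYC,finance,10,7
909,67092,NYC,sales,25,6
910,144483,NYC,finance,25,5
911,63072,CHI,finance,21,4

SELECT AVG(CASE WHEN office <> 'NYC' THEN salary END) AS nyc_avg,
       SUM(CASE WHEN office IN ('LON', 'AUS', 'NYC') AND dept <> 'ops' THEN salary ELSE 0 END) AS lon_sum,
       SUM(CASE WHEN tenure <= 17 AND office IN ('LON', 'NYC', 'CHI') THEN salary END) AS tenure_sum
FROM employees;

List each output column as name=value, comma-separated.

nyc_avg=78303.1666666667, lon_sum=697433, tenure_sum=399692

[nyc_avg: office <> 'NYC']
emp_id=900: ✓ → 99343
emp_id=901: ✓ → 39713
emp_id=902: ✓ → 115430
emp_id=903: ✗
emp_id=904: ✓ → 101810
emp_id=905: ✗
emp_id=906: ✓ → 50451
emp_id=907: ✗
emp_id=908: ✗
emp_id=909: ✗
emp_id=910: ✗
emp_id=911: ✓ → 63072
nyc_avg = (99343 + 39713 + 115430 + 101810 + 50451 + 63072) / 6 = 78303.1666666667
—
[lon_sum: office IN ('LON', 'AUS', 'NYC') AND dept <> 'ops']
emp_id=900: ✗
emp_id=901: ✗
emp_id=902: ✗
emp_id=903: ✓ → 123612
emp_id=904: ✗
emp_id=905: ✓ → 136617
emp_id=906: ✗
emp_id=907: ✓ → 156824
emp_id=908: ✓ → 68805
emp_id=909: ✓ → 67092
emp_id=910: ✓ → 144483
emp_id=911: ✗
lon_sum = 123612 + 136617 + 156824 + 68805 + 67092 + 144483 = 697433
—
[tenure_sum: tenure <= 17 AND office IN ('LON', 'NYC', 'CHI')]
emp_id=900: ✗
emp_id=901: ✗
emp_id=902: ✗
emp_id=903: ✓ → 123612
emp_id=904: ✗
emp_id=905: ✗
emp_id=906: ✓ → 50451
emp_id=907: ✓ → 156824
emp_id=908: ✓ → 68805
emp_id=909: ✗
emp_id=910: ✗
emp_id=911: ✗
tenure_sum = 123612 + 50451 + 156824 + 68805 = 399692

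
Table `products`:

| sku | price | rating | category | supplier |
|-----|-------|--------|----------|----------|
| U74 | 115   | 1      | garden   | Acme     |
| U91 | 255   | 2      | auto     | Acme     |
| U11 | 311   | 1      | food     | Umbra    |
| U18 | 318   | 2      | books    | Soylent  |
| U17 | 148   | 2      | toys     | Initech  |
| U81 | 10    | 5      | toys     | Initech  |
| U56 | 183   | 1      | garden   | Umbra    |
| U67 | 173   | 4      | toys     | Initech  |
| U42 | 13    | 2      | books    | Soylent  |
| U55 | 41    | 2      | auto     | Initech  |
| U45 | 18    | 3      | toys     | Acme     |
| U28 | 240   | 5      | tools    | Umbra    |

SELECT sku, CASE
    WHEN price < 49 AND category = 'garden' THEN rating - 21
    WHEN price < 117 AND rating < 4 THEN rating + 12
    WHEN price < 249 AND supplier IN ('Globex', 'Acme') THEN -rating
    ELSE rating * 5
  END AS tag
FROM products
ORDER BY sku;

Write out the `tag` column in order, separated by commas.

5, 10, 10, 25, 14, 15, 14, 5, 20, 13, 25, 10

sku=U11: ELSE → 5
sku=U17: ELSE → 10
sku=U18: ELSE → 10
sku=U28: ELSE → 25
sku=U42: price < 117 AND rating < 4 → 14
sku=U45: price < 117 AND rating < 4 → 15
sku=U55: price < 117 AND rating < 4 → 14
sku=U56: ELSE → 5
sku=U67: ELSE → 20
sku=U74: price < 117 AND rating < 4 → 13
sku=U81: ELSE → 25
sku=U91: ELSE → 10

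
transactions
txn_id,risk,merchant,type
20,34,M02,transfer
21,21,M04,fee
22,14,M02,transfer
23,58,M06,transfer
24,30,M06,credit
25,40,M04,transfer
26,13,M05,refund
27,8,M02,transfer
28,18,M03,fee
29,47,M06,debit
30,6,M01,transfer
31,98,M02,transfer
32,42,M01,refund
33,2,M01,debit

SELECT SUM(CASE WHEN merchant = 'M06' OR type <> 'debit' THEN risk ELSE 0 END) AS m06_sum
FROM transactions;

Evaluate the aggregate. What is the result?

429

txn_id=20: ✓ → 34
txn_id=21: ✓ → 21
txn_id=22: ✓ → 14
txn_id=23: ✓ → 58
txn_id=24: ✓ → 30
txn_id=25: ✓ → 40
txn_id=26: ✓ → 13
txn_id=27: ✓ → 8
txn_id=28: ✓ → 18
txn_id=29: ✓ → 47
txn_id=30: ✓ → 6
txn_id=31: ✓ → 98
txn_id=32: ✓ → 42
txn_id=33: ✗
m06_sum = 34 + 21 + 14 + 58 + 30 + 40 + 13 + 8 + 18 + 47 + 6 + 98 + 42 = 429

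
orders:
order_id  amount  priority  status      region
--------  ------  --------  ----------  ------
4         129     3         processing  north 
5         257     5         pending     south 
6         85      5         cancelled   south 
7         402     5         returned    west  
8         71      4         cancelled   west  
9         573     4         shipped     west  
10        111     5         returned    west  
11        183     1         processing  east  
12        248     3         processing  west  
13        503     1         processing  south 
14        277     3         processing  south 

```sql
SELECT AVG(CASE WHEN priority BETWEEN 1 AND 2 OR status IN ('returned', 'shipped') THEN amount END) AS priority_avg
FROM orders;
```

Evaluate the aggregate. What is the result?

order_id=4: ✗
order_id=5: ✗
order_id=6: ✗
order_id=7: ✓ → 402
order_id=8: ✗
order_id=9: ✓ → 573
order_id=10: ✓ → 111
order_id=11: ✓ → 183
order_id=12: ✗
order_id=13: ✓ → 503
order_id=14: ✗
priority_avg = (402 + 573 + 111 + 183 + 503) / 5 = 354.4

354.4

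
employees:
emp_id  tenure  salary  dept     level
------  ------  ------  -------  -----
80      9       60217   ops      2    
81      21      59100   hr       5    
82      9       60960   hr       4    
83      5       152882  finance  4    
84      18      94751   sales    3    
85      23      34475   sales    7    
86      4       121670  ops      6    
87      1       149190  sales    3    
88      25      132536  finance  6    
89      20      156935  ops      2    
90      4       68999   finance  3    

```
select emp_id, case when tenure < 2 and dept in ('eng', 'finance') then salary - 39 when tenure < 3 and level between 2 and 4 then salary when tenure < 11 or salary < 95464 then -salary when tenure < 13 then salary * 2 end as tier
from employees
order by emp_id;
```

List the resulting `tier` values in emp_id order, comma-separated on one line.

-60217, -59100, -60960, -152882, -94751, -34475, -121670, 149190, NULL, NULL, -68999

emp_id=80: tenure < 11 or salary < 95464 → -60217
emp_id=81: tenure < 11 or salary < 95464 → -59100
emp_id=82: tenure < 11 or salary < 95464 → -60960
emp_id=83: tenure < 11 or salary < 95464 → -152882
emp_id=84: tenure < 11 or salary < 95464 → -94751
emp_id=85: tenure < 11 or salary < 95464 → -34475
emp_id=86: tenure < 11 or salary < 95464 → -121670
emp_id=87: tenure < 3 and level between 2 and 4 → 149190
emp_id=88: (no match → NULL) → NULL
emp_id=89: (no match → NULL) → NULL
emp_id=90: tenure < 11 or salary < 95464 → -68999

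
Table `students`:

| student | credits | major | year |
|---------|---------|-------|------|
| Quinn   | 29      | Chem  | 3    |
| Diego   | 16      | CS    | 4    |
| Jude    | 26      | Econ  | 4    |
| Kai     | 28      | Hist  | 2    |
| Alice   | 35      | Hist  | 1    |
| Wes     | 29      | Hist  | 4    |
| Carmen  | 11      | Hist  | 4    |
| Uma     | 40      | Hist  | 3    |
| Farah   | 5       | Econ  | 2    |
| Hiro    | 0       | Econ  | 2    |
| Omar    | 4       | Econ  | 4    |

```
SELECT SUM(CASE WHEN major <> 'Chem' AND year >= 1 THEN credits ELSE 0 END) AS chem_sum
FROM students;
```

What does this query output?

student=Quinn: ✗
student=Diego: ✓ → 16
student=Jude: ✓ → 26
student=Kai: ✓ → 28
student=Alice: ✓ → 35
student=Wes: ✓ → 29
student=Carmen: ✓ → 11
student=Uma: ✓ → 40
student=Farah: ✓ → 5
student=Hiro: ✓ → 0
student=Omar: ✓ → 4
chem_sum = 16 + 26 + 28 + 35 + 29 + 11 + 40 + 5 + 4 = 194

194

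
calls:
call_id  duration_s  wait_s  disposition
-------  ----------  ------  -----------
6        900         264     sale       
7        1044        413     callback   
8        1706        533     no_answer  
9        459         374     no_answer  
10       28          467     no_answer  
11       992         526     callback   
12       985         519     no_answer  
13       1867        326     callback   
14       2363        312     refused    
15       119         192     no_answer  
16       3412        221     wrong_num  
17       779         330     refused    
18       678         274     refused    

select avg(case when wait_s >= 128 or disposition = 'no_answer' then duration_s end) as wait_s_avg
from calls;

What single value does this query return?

call_id=6: ✓ → 900
call_id=7: ✓ → 1044
call_id=8: ✓ → 1706
call_id=9: ✓ → 459
call_id=10: ✓ → 28
call_id=11: ✓ → 992
call_id=12: ✓ → 985
call_id=13: ✓ → 1867
call_id=14: ✓ → 2363
call_id=15: ✓ → 119
call_id=16: ✓ → 3412
call_id=17: ✓ → 779
call_id=18: ✓ → 678
wait_s_avg = (900 + 1044 + 1706 + 459 + 28 + 992 + 985 + 1867 + 2363 + 119 + 3412 + 779 + 678) / 13 = 1179.3846153846

1179.3846153846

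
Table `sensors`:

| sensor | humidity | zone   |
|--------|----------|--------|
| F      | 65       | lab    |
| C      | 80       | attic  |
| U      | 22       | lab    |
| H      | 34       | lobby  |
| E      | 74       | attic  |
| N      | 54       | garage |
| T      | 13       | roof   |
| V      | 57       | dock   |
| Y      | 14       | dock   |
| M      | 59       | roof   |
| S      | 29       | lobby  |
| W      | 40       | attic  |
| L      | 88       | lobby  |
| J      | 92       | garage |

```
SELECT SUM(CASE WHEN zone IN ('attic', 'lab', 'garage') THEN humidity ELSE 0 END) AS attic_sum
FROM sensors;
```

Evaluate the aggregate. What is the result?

sensor=F: ✓ → 65
sensor=C: ✓ → 80
sensor=U: ✓ → 22
sensor=H: ✗
sensor=E: ✓ → 74
sensor=N: ✓ → 54
sensor=T: ✗
sensor=V: ✗
sensor=Y: ✗
sensor=M: ✗
sensor=S: ✗
sensor=W: ✓ → 40
sensor=L: ✗
sensor=J: ✓ → 92
attic_sum = 65 + 80 + 22 + 74 + 54 + 40 + 92 = 427

427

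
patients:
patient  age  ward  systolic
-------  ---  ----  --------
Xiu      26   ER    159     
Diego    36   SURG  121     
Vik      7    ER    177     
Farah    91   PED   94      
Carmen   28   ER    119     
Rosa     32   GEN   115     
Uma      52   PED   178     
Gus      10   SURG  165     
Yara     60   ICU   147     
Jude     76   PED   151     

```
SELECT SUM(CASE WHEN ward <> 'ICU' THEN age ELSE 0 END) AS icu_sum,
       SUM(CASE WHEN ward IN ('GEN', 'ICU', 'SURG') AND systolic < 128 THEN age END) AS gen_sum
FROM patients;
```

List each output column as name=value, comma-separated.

[icu_sum: ward <> 'ICU']
patient=Xiu: ✓ → 26
patient=Diego: ✓ → 36
patient=Vik: ✓ → 7
patient=Farah: ✓ → 91
patient=Carmen: ✓ → 28
patient=Rosa: ✓ → 32
patient=Uma: ✓ → 52
patient=Gus: ✓ → 10
patient=Yara: ✗
patient=Jude: ✓ → 76
icu_sum = 26 + 36 + 7 + 91 + 28 + 32 + 52 + 10 + 76 = 358
—
[gen_sum: ward IN ('GEN', 'ICU', 'SURG') AND systolic < 128]
patient=Xiu: ✗
patient=Diego: ✓ → 36
patient=Vik: ✗
patient=Farah: ✗
patient=Carmen: ✗
patient=Rosa: ✓ → 32
patient=Uma: ✗
patient=Gus: ✗
patient=Yara: ✗
patient=Jude: ✗
gen_sum = 36 + 32 = 68

icu_sum=358, gen_sum=68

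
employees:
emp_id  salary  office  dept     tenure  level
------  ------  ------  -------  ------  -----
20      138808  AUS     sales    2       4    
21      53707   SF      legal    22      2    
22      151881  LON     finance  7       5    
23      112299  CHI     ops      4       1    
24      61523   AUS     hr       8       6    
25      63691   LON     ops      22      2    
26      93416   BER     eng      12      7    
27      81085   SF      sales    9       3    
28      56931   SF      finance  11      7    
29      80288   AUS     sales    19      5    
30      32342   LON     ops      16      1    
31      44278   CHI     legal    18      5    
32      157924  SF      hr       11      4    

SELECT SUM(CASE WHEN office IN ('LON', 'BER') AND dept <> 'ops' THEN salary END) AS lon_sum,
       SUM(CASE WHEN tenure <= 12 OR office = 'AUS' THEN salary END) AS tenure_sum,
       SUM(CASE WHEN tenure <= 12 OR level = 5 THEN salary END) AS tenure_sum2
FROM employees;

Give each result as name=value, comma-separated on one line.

lon_sum=245297, tenure_sum=934155, tenure_sum2=978433

[lon_sum: office IN ('LON', 'BER') AND dept <> 'ops']
emp_id=20: ✗
emp_id=21: ✗
emp_id=22: ✓ → 151881
emp_id=23: ✗
emp_id=24: ✗
emp_id=25: ✗
emp_id=26: ✓ → 93416
emp_id=27: ✗
emp_id=28: ✗
emp_id=29: ✗
emp_id=30: ✗
emp_id=31: ✗
emp_id=32: ✗
lon_sum = 151881 + 93416 = 245297
—
[tenure_sum: tenure <= 12 OR office = 'AUS']
emp_id=20: ✓ → 138808
emp_id=21: ✗
emp_id=22: ✓ → 151881
emp_id=23: ✓ → 112299
emp_id=24: ✓ → 61523
emp_id=25: ✗
emp_id=26: ✓ → 93416
emp_id=27: ✓ → 81085
emp_id=28: ✓ → 56931
emp_id=29: ✓ → 80288
emp_id=30: ✗
emp_id=31: ✗
emp_id=32: ✓ → 157924
tenure_sum = 138808 + 151881 + 112299 + 61523 + 93416 + 81085 + 56931 + 80288 + 157924 = 934155
—
[tenure_sum2: tenure <= 12 OR level = 5]
emp_id=20: ✓ → 138808
emp_id=21: ✗
emp_id=22: ✓ → 151881
emp_id=23: ✓ → 112299
emp_id=24: ✓ → 61523
emp_id=25: ✗
emp_id=26: ✓ → 93416
emp_id=27: ✓ → 81085
emp_id=28: ✓ → 56931
emp_id=29: ✓ → 80288
emp_id=30: ✗
emp_id=31: ✓ → 44278
emp_id=32: ✓ → 157924
tenure_sum2 = 138808 + 151881 + 112299 + 61523 + 93416 + 81085 + 56931 + 80288 + 44278 + 157924 = 978433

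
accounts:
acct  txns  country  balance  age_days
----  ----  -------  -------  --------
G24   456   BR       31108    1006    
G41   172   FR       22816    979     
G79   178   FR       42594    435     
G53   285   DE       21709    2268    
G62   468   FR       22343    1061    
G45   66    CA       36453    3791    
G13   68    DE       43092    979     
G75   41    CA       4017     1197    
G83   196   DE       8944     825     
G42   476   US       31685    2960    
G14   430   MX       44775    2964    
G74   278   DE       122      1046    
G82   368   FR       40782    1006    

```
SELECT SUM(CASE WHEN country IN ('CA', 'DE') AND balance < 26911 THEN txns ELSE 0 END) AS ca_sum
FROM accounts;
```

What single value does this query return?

acct=G24: ✗
acct=G41: ✗
acct=G79: ✗
acct=G53: ✓ → 285
acct=G62: ✗
acct=G45: ✗
acct=G13: ✗
acct=G75: ✓ → 41
acct=G83: ✓ → 196
acct=G42: ✗
acct=G14: ✗
acct=G74: ✓ → 278
acct=G82: ✗
ca_sum = 285 + 41 + 196 + 278 = 800

800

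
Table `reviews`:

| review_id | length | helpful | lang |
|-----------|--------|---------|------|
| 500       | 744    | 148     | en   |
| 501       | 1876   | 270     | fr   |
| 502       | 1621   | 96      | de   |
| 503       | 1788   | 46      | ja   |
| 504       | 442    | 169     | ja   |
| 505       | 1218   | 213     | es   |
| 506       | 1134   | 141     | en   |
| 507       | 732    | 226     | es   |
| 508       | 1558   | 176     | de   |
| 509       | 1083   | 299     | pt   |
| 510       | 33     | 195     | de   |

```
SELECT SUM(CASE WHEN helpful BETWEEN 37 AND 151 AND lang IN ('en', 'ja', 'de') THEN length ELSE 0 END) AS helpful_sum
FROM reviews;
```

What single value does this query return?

review_id=500: ✓ → 744
review_id=501: ✗
review_id=502: ✓ → 1621
review_id=503: ✓ → 1788
review_id=504: ✗
review_id=505: ✗
review_id=506: ✓ → 1134
review_id=507: ✗
review_id=508: ✗
review_id=509: ✗
review_id=510: ✗
helpful_sum = 744 + 1621 + 1788 + 1134 = 5287

5287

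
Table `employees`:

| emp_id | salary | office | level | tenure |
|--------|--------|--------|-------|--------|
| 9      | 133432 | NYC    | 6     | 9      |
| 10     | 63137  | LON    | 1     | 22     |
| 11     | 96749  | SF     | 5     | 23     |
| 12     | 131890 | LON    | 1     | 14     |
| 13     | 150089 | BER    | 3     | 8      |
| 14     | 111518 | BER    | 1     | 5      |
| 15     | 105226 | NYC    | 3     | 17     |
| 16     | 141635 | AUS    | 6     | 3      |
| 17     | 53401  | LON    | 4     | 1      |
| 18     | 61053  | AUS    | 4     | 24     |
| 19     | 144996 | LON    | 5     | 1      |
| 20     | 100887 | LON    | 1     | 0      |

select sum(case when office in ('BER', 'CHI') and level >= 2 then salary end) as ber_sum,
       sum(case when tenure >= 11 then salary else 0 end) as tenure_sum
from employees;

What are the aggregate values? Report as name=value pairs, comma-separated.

[ber_sum: office in ('BER', 'CHI') and level >= 2]
emp_id=9: ✗
emp_id=10: ✗
emp_id=11: ✗
emp_id=12: ✗
emp_id=13: ✓ → 150089
emp_id=14: ✗
emp_id=15: ✗
emp_id=16: ✗
emp_id=17: ✗
emp_id=18: ✗
emp_id=19: ✗
emp_id=20: ✗
ber_sum = 150089
—
[tenure_sum: tenure >= 11]
emp_id=9: ✗
emp_id=10: ✓ → 63137
emp_id=11: ✓ → 96749
emp_id=12: ✓ → 131890
emp_id=13: ✗
emp_id=14: ✗
emp_id=15: ✓ → 105226
emp_id=16: ✗
emp_id=17: ✗
emp_id=18: ✓ → 61053
emp_id=19: ✗
emp_id=20: ✗
tenure_sum = 63137 + 96749 + 131890 + 105226 + 61053 = 458055

ber_sum=150089, tenure_sum=458055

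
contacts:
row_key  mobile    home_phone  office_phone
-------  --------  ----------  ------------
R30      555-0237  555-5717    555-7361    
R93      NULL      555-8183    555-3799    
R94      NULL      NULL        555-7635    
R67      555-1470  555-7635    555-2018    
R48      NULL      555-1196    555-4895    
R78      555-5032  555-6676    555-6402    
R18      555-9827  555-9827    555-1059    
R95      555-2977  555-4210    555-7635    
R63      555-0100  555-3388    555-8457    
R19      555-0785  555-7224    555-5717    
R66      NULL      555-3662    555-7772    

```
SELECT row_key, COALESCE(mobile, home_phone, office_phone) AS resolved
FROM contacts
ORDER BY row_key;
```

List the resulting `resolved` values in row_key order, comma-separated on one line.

555-9827, 555-0785, 555-0237, 555-1196, 555-0100, 555-3662, 555-1470, 555-5032, 555-8183, 555-7635, 555-2977

row_key=R18: mobile=555-9827 → 555-9827
row_key=R19: mobile=555-0785 → 555-0785
row_key=R30: mobile=555-0237 → 555-0237
row_key=R48: mobile=NULL, home_phone=555-1196 → 555-1196
row_key=R63: mobile=555-0100 → 555-0100
row_key=R66: mobile=NULL, home_phone=555-3662 → 555-3662
row_key=R67: mobile=555-1470 → 555-1470
row_key=R78: mobile=555-5032 → 555-5032
row_key=R93: mobile=NULL, home_phone=555-8183 → 555-8183
row_key=R94: mobile=NULL, home_phone=NULL, office_phone=555-7635 → 555-7635
row_key=R95: mobile=555-2977 → 555-2977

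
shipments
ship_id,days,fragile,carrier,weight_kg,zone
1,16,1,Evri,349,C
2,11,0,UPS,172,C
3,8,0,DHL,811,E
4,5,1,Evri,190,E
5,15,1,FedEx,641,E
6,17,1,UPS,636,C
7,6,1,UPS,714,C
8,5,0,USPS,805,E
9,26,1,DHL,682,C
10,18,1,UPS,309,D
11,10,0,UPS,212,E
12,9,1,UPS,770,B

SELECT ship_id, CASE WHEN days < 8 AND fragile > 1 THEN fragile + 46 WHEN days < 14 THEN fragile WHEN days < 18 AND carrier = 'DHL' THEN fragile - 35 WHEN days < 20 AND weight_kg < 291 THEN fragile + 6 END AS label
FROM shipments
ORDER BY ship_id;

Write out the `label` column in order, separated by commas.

NULL, 0, 0, 1, NULL, NULL, 1, 0, NULL, NULL, 0, 1

ship_id=1: (no match → NULL) → NULL
ship_id=2: days < 14 → 0
ship_id=3: days < 14 → 0
ship_id=4: days < 14 → 1
ship_id=5: (no match → NULL) → NULL
ship_id=6: (no match → NULL) → NULL
ship_id=7: days < 14 → 1
ship_id=8: days < 14 → 0
ship_id=9: (no match → NULL) → NULL
ship_id=10: (no match → NULL) → NULL
ship_id=11: days < 14 → 0
ship_id=12: days < 14 → 1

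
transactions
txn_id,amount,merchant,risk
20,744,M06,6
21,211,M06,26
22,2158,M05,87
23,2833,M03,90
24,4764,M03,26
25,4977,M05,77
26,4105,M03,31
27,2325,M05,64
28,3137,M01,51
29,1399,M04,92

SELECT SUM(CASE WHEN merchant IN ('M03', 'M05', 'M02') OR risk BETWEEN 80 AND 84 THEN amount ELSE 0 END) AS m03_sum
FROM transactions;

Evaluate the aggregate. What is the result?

txn_id=20: ✗
txn_id=21: ✗
txn_id=22: ✓ → 2158
txn_id=23: ✓ → 2833
txn_id=24: ✓ → 4764
txn_id=25: ✓ → 4977
txn_id=26: ✓ → 4105
txn_id=27: ✓ → 2325
txn_id=28: ✗
txn_id=29: ✗
m03_sum = 2158 + 2833 + 4764 + 4977 + 4105 + 2325 = 21162

21162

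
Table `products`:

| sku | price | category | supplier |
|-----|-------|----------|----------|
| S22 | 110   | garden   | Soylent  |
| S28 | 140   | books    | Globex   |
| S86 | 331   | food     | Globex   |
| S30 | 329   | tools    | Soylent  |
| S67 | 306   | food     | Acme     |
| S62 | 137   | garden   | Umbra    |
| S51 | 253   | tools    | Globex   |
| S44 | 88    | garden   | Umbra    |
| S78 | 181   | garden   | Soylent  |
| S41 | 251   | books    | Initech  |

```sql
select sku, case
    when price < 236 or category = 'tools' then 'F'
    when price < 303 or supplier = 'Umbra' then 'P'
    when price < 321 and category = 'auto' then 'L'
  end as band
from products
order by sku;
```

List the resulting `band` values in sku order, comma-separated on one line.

sku=S22: price < 236 or category = 'tools' → F
sku=S28: price < 236 or category = 'tools' → F
sku=S30: price < 236 or category = 'tools' → F
sku=S41: price < 303 or supplier = 'Umbra' → P
sku=S44: price < 236 or category = 'tools' → F
sku=S51: price < 236 or category = 'tools' → F
sku=S62: price < 236 or category = 'tools' → F
sku=S67: (no match → NULL) → NULL
sku=S78: price < 236 or category = 'tools' → F
sku=S86: (no match → NULL) → NULL

F, F, F, P, F, F, F, NULL, F, NULL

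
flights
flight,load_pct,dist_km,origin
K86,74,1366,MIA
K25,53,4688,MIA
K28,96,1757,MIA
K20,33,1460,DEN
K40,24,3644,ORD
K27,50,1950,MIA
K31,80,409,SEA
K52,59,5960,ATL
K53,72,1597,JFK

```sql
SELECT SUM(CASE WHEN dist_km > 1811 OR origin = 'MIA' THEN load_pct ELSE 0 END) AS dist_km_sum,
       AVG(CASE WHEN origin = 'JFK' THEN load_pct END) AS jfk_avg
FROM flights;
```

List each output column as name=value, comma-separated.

[dist_km_sum: dist_km > 1811 OR origin = 'MIA']
flight=K86: ✓ → 74
flight=K25: ✓ → 53
flight=K28: ✓ → 96
flight=K20: ✗
flight=K40: ✓ → 24
flight=K27: ✓ → 50
flight=K31: ✗
flight=K52: ✓ → 59
flight=K53: ✗
dist_km_sum = 74 + 53 + 96 + 24 + 50 + 59 = 356
—
[jfk_avg: origin = 'JFK']
flight=K86: ✗
flight=K25: ✗
flight=K28: ✗
flight=K20: ✗
flight=K40: ✗
flight=K27: ✗
flight=K31: ✗
flight=K52: ✗
flight=K53: ✓ → 72
jfk_avg = 72

dist_km_sum=356, jfk_avg=72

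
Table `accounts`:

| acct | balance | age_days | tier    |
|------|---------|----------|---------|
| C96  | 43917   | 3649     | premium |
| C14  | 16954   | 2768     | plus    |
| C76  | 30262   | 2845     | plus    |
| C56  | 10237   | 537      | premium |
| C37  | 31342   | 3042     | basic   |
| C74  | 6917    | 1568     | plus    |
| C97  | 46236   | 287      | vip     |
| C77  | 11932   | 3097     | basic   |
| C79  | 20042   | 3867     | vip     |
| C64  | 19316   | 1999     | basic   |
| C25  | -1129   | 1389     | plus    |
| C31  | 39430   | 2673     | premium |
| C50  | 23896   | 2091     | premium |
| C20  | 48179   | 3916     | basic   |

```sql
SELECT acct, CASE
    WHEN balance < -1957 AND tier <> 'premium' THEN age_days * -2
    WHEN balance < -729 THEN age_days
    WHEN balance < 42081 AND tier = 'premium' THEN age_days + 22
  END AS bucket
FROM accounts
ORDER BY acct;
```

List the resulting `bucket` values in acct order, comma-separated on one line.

NULL, NULL, 1389, 2695, NULL, 2113, 559, NULL, NULL, NULL, NULL, NULL, NULL, NULL

acct=C14: (no match → NULL) → NULL
acct=C20: (no match → NULL) → NULL
acct=C25: balance < -729 → 1389
acct=C31: balance < 42081 AND tier = 'premium' → 2695
acct=C37: (no match → NULL) → NULL
acct=C50: balance < 42081 AND tier = 'premium' → 2113
acct=C56: balance < 42081 AND tier = 'premium' → 559
acct=C64: (no match → NULL) → NULL
acct=C74: (no match → NULL) → NULL
acct=C76: (no match → NULL) → NULL
acct=C77: (no match → NULL) → NULL
acct=C79: (no match → NULL) → NULL
acct=C96: (no match → NULL) → NULL
acct=C97: (no match → NULL) → NULL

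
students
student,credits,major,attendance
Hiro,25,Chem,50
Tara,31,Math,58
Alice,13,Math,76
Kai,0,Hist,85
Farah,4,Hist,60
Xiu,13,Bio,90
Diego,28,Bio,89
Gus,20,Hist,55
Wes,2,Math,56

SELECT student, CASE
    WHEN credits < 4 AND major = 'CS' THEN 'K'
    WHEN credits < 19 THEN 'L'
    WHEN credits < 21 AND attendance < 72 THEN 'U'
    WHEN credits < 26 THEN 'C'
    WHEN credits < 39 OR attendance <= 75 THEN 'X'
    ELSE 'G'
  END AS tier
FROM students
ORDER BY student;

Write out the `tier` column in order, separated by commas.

student=Alice: credits < 19 → L
student=Diego: credits < 39 OR attendance <= 75 → X
student=Farah: credits < 19 → L
student=Gus: credits < 21 AND attendance < 72 → U
student=Hiro: credits < 26 → C
student=Kai: credits < 19 → L
student=Tara: credits < 39 OR attendance <= 75 → X
student=Wes: credits < 19 → L
student=Xiu: credits < 19 → L

L, X, L, U, C, L, X, L, L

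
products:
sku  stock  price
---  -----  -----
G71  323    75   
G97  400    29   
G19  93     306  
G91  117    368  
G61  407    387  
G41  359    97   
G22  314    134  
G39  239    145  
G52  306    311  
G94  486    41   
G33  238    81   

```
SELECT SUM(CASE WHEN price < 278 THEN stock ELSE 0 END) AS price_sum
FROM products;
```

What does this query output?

2359

sku=G71: ✓ → 323
sku=G97: ✓ → 400
sku=G19: ✗
sku=G91: ✗
sku=G61: ✗
sku=G41: ✓ → 359
sku=G22: ✓ → 314
sku=G39: ✓ → 239
sku=G52: ✗
sku=G94: ✓ → 486
sku=G33: ✓ → 238
price_sum = 323 + 400 + 359 + 314 + 239 + 486 + 238 = 2359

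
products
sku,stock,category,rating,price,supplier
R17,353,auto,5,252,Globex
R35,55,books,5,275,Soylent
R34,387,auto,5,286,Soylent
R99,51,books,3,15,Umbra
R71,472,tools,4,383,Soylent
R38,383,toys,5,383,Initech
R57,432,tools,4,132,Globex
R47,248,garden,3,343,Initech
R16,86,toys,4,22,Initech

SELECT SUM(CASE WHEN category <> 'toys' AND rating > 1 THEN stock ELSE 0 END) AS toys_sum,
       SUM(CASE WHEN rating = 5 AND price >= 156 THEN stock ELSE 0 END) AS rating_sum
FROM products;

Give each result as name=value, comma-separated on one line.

[toys_sum: category <> 'toys' AND rating > 1]
sku=R17: ✓ → 353
sku=R35: ✓ → 55
sku=R34: ✓ → 387
sku=R99: ✓ → 51
sku=R71: ✓ → 472
sku=R38: ✗
sku=R57: ✓ → 432
sku=R47: ✓ → 248
sku=R16: ✗
toys_sum = 353 + 55 + 387 + 51 + 472 + 432 + 248 = 1998
—
[rating_sum: rating = 5 AND price >= 156]
sku=R17: ✓ → 353
sku=R35: ✓ → 55
sku=R34: ✓ → 387
sku=R99: ✗
sku=R71: ✗
sku=R38: ✓ → 383
sku=R57: ✗
sku=R47: ✗
sku=R16: ✗
rating_sum = 353 + 55 + 387 + 383 = 1178

toys_sum=1998, rating_sum=1178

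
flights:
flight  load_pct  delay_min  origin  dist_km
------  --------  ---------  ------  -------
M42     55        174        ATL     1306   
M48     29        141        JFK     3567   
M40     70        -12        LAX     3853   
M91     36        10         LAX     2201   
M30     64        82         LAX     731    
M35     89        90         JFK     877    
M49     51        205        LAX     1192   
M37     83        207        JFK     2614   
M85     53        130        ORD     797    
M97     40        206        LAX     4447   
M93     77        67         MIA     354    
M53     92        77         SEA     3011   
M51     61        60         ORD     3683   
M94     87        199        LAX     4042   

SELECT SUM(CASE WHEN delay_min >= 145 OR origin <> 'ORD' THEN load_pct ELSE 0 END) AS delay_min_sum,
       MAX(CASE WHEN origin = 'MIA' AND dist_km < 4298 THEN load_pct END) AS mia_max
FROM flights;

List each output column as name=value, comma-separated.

[delay_min_sum: delay_min >= 145 OR origin <> 'ORD']
flight=M42: ✓ → 55
flight=M48: ✓ → 29
flight=M40: ✓ → 70
flight=M91: ✓ → 36
flight=M30: ✓ → 64
flight=M35: ✓ → 89
flight=M49: ✓ → 51
flight=M37: ✓ → 83
flight=M85: ✗
flight=M97: ✓ → 40
flight=M93: ✓ → 77
flight=M53: ✓ → 92
flight=M51: ✗
flight=M94: ✓ → 87
delay_min_sum = 55 + 29 + 70 + 36 + 64 + 89 + 51 + 83 + 40 + 77 + 92 + 87 = 773
—
[mia_max: origin = 'MIA' AND dist_km < 4298]
flight=M42: ✗
flight=M48: ✗
flight=M40: ✗
flight=M91: ✗
flight=M30: ✗
flight=M35: ✗
flight=M49: ✗
flight=M37: ✗
flight=M85: ✗
flight=M97: ✗
flight=M93: ✓ → 77
flight=M53: ✗
flight=M51: ✗
flight=M94: ✗
mia_max = MAX(77) = 77

delay_min_sum=773, mia_max=77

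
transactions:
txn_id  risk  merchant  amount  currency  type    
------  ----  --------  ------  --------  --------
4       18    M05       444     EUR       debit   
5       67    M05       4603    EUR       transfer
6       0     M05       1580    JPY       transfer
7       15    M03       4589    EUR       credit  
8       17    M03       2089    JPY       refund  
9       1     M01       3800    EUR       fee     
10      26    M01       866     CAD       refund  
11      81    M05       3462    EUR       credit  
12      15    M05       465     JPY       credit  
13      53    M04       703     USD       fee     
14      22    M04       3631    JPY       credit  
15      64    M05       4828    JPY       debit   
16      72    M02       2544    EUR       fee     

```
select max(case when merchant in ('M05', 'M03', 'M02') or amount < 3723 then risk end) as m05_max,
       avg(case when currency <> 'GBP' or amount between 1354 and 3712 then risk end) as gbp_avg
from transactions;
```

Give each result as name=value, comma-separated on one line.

[m05_max: merchant in ('M05', 'M03', 'M02') or amount < 3723]
txn_id=4: ✓ → 18
txn_id=5: ✓ → 67
txn_id=6: ✓ → 0
txn_id=7: ✓ → 15
txn_id=8: ✓ → 17
txn_id=9: ✗
txn_id=10: ✓ → 26
txn_id=11: ✓ → 81
txn_id=12: ✓ → 15
txn_id=13: ✓ → 53
txn_id=14: ✓ → 22
txn_id=15: ✓ → 64
txn_id=16: ✓ → 72
m05_max = MAX(18, 67, 0, 15, 17, 26, 81, 15, 53, 22, 64, 72) = 81
—
[gbp_avg: currency <> 'GBP' or amount between 1354 and 3712]
txn_id=4: ✓ → 18
txn_id=5: ✓ → 67
txn_id=6: ✓ → 0
txn_id=7: ✓ → 15
txn_id=8: ✓ → 17
txn_id=9: ✓ → 1
txn_id=10: ✓ → 26
txn_id=11: ✓ → 81
txn_id=12: ✓ → 15
txn_id=13: ✓ → 53
txn_id=14: ✓ → 22
txn_id=15: ✓ → 64
txn_id=16: ✓ → 72
gbp_avg = (18 + 67 + 0 + 15 + 17 + 1 + 26 + 81 + 15 + 53 + 22 + 64 + 72) / 13 = 34.6923076923

m05_max=81, gbp_avg=34.6923076923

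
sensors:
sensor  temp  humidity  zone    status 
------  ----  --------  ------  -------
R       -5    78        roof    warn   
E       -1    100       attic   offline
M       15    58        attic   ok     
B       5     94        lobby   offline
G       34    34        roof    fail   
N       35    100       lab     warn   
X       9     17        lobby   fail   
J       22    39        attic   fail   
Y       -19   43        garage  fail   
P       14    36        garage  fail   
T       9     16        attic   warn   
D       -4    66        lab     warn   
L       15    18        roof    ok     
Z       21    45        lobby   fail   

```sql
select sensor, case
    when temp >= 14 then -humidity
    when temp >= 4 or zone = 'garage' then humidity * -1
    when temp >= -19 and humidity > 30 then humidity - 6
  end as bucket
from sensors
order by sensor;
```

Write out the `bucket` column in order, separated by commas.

sensor=B: temp >= 4 or zone = 'garage' → -94
sensor=D: temp >= -19 and humidity > 30 → 60
sensor=E: temp >= -19 and humidity > 30 → 94
sensor=G: temp >= 14 → -34
sensor=J: temp >= 14 → -39
sensor=L: temp >= 14 → -18
sensor=M: temp >= 14 → -58
sensor=N: temp >= 14 → -100
sensor=P: temp >= 14 → -36
sensor=R: temp >= -19 and humidity > 30 → 72
sensor=T: temp >= 4 or zone = 'garage' → -16
sensor=X: temp >= 4 or zone = 'garage' → -17
sensor=Y: temp >= 4 or zone = 'garage' → -43
sensor=Z: temp >= 14 → -45

-94, 60, 94, -34, -39, -18, -58, -100, -36, 72, -16, -17, -43, -45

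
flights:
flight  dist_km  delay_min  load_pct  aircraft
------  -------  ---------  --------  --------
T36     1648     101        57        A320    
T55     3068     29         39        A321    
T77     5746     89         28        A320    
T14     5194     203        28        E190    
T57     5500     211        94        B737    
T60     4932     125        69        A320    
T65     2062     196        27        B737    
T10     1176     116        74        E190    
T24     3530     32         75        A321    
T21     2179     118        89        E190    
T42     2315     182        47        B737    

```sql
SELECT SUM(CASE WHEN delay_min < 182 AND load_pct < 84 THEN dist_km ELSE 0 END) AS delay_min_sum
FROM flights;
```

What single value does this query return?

20100

flight=T36: ✓ → 1648
flight=T55: ✓ → 3068
flight=T77: ✓ → 5746
flight=T14: ✗
flight=T57: ✗
flight=T60: ✓ → 4932
flight=T65: ✗
flight=T10: ✓ → 1176
flight=T24: ✓ → 3530
flight=T21: ✗
flight=T42: ✗
delay_min_sum = 1648 + 3068 + 5746 + 4932 + 1176 + 3530 = 20100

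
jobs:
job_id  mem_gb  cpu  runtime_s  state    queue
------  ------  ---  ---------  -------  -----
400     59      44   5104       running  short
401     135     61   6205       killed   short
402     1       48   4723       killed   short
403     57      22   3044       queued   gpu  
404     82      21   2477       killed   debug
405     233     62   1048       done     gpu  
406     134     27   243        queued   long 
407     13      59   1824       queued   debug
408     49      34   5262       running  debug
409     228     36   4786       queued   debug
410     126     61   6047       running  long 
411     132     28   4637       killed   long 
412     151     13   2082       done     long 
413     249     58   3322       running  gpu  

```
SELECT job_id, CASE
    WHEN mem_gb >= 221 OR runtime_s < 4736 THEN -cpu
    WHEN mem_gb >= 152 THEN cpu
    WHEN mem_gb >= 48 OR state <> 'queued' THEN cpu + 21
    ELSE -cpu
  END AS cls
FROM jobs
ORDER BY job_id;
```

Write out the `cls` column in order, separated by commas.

65, 82, -48, -22, -21, -62, -27, -59, 55, -36, 82, -28, -13, -58

job_id=400: mem_gb >= 48 OR state <> 'queued' → 65
job_id=401: mem_gb >= 48 OR state <> 'queued' → 82
job_id=402: mem_gb >= 221 OR runtime_s < 4736 → -48
job_id=403: mem_gb >= 221 OR runtime_s < 4736 → -22
job_id=404: mem_gb >= 221 OR runtime_s < 4736 → -21
job_id=405: mem_gb >= 221 OR runtime_s < 4736 → -62
job_id=406: mem_gb >= 221 OR runtime_s < 4736 → -27
job_id=407: mem_gb >= 221 OR runtime_s < 4736 → -59
job_id=408: mem_gb >= 48 OR state <> 'queued' → 55
job_id=409: mem_gb >= 221 OR runtime_s < 4736 → -36
job_id=410: mem_gb >= 48 OR state <> 'queued' → 82
job_id=411: mem_gb >= 221 OR runtime_s < 4736 → -28
job_id=412: mem_gb >= 221 OR runtime_s < 4736 → -13
job_id=413: mem_gb >= 221 OR runtime_s < 4736 → -58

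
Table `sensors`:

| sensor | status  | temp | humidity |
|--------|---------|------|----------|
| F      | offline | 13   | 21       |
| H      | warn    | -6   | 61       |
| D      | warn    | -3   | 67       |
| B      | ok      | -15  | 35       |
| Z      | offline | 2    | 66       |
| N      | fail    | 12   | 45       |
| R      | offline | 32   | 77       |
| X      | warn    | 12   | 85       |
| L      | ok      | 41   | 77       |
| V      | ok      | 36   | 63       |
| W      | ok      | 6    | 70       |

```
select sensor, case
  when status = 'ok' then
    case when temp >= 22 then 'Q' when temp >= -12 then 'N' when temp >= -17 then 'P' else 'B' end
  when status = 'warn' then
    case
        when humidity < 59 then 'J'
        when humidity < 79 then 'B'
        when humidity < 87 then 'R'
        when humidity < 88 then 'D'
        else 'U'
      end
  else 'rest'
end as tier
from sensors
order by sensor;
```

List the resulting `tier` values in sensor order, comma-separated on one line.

sensor=B: status='ok' → inner[temp >= -17] → P
sensor=D: status='warn' → inner[humidity < 79] → B
sensor=F: status='offline' → outer ELSE → rest
sensor=H: status='warn' → inner[humidity < 79] → B
sensor=L: status='ok' → inner[temp >= 22] → Q
sensor=N: status='fail' → outer ELSE → rest
sensor=R: status='offline' → outer ELSE → rest
sensor=V: status='ok' → inner[temp >= 22] → Q
sensor=W: status='ok' → inner[temp >= -12] → N
sensor=X: status='warn' → inner[humidity < 87] → R
sensor=Z: status='offline' → outer ELSE → rest

P, B, rest, B, Q, rest, rest, Q, N, R, rest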